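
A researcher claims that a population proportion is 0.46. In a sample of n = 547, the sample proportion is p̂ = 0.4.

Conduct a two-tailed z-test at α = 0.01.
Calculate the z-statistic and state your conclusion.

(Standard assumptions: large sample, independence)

H₀: p = 0.46, H₁: p ≠ 0.46
Standard error: SE = √(p₀(1-p₀)/n) = √(0.46×0.54/547) = 0.021310
z-statistic: z = (p̂ - p₀)/SE = (0.4 - 0.46)/0.021310 = -2.8156
Critical value: z_0.005 = ±2.576
p-value = 0.0049
Decision: reject H₀ at α = 0.01

Answer: z = -2.8156, reject H₀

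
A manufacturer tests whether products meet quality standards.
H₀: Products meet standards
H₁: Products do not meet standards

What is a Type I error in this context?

Answer: Rejecting good products that actually meet standards

Derivation:
Type I error (α): Rejecting H₀ when H₀ is true
Type II error (β): Failing to reject H₀ when H₁ is true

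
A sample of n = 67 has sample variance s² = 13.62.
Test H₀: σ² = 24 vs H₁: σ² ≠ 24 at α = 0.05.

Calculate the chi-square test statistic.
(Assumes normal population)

Answer: χ² = 37.4550, reject H₀

Derivation:
df = n - 1 = 66
χ² = (n-1)s²/σ₀² = 66×13.62/24 = 37.4550
Critical values: χ²_{0.975,66} = 45.431, χ²_{0.025,66} = 90.349
Rejection region: χ² < 45.431 or χ² > 90.349
Decision: reject H₀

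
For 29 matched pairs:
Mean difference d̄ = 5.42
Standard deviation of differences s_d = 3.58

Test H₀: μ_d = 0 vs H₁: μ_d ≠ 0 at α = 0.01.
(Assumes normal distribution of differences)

Answer: t = 8.1528, reject H₀

Derivation:
df = n - 1 = 28
SE = s_d/√n = 3.58/√29 = 0.6648
t = d̄/SE = 5.42/0.6648 = 8.1528
Critical value: t_{0.005,28} = ±2.763
p-value < 0.0001
Decision: reject H₀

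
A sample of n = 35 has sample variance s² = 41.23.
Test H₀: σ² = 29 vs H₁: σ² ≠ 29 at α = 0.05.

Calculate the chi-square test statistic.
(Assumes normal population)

df = n - 1 = 34
χ² = (n-1)s²/σ₀² = 34×41.23/29 = 48.3386
Critical values: χ²_{0.975,34} = 19.806, χ²_{0.025,34} = 51.966
Rejection region: χ² < 19.806 or χ² > 51.966
Decision: fail to reject H₀

Answer: χ² = 48.3386, fail to reject H₀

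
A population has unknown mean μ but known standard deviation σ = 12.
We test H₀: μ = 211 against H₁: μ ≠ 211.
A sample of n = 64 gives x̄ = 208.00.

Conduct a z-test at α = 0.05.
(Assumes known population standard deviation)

Standard error: SE = σ/√n = 12/√64 = 1.5000
z-statistic: z = (x̄ - μ₀)/SE = (208.00 - 211)/1.5000 = -2.0000
Critical value: ±1.960
p-value = 0.0455
Decision: reject H₀

Answer: z = -2.0000, reject H₀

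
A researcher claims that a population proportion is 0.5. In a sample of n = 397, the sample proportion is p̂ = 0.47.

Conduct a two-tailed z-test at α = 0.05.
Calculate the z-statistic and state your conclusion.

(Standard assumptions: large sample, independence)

H₀: p = 0.5, H₁: p ≠ 0.5
Standard error: SE = √(p₀(1-p₀)/n) = √(0.5×0.5/397) = 0.025094
z-statistic: z = (p̂ - p₀)/SE = (0.47 - 0.5)/0.025094 = -1.1955
Critical value: z_0.025 = ±1.960
p-value = 0.2319
Decision: fail to reject H₀ at α = 0.05

Answer: z = -1.1955, fail to reject H₀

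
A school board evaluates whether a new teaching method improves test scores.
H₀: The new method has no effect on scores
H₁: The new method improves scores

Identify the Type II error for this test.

A Type I error (probability α) occurs when we reject a true H₀.
A Type II error (probability β) occurs when we fail to reject a false H₀.

Answer: Failing to adopt an effective teaching method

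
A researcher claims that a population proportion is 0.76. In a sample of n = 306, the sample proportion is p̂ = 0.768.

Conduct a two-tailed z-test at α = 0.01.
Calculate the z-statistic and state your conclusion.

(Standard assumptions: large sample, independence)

Answer: z = 0.3277, fail to reject H₀

Derivation:
H₀: p = 0.76, H₁: p ≠ 0.76
Standard error: SE = √(p₀(1-p₀)/n) = √(0.76×0.24/306) = 0.024415
z-statistic: z = (p̂ - p₀)/SE = (0.768 - 0.76)/0.024415 = 0.3277
Critical value: z_0.005 = ±2.576
p-value = 0.7431
Decision: fail to reject H₀ at α = 0.01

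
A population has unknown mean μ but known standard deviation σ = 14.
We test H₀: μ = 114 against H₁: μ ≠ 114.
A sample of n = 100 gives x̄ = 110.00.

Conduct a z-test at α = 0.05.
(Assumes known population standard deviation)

Standard error: SE = σ/√n = 14/√100 = 1.4000
z-statistic: z = (x̄ - μ₀)/SE = (110.00 - 114)/1.4000 = -2.8571
Critical value: ±1.960
p-value = 0.0043
Decision: reject H₀

Answer: z = -2.8571, reject H₀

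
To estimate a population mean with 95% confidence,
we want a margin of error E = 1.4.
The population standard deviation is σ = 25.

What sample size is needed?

Answer: n = 1225

Derivation:
z_0.025 = 1.960
n = (z×σ/E)² = (1.960×25/1.4)²
n = 1225.0000
Already a whole number: n = 1225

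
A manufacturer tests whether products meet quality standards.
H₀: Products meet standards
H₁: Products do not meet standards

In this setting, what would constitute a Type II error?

A Type I error (probability α) occurs when we reject a true H₀.
A Type II error (probability β) occurs when we fail to reject a false H₀.

Answer: Accepting products as meeting standards when they don't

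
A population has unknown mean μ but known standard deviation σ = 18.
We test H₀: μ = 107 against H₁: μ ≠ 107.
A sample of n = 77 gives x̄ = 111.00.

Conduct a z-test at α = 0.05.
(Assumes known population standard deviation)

Standard error: SE = σ/√n = 18/√77 = 2.0513
z-statistic: z = (x̄ - μ₀)/SE = (111.00 - 107)/2.0513 = 1.9500
Critical value: ±1.960
p-value = 0.0512
Decision: fail to reject H₀

Answer: z = 1.9500, fail to reject H₀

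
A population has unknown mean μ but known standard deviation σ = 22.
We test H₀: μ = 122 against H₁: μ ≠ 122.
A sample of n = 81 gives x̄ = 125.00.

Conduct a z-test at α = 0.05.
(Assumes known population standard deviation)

Standard error: SE = σ/√n = 22/√81 = 2.4444
z-statistic: z = (x̄ - μ₀)/SE = (125.00 - 122)/2.4444 = 1.2273
Critical value: ±1.960
p-value = 0.2197
Decision: fail to reject H₀

Answer: z = 1.2273, fail to reject H₀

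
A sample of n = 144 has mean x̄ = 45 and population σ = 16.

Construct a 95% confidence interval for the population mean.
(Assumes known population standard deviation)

Confidence level: 95%, α = 0.05
z_0.025 = 1.960
SE = σ/√n = 16/√144 = 1.3333
Margin of error = 1.960 × 1.3333 = 2.6133
CI: x̄ ± margin = 45 ± 2.6133
CI: (42.3867, 47.6133)

Answer: (42.3867, 47.6133)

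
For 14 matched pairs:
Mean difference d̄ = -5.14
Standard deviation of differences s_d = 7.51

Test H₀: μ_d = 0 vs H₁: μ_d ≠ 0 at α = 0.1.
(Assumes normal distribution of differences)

Answer: t = -2.5609, reject H₀

Derivation:
df = n - 1 = 13
SE = s_d/√n = 7.51/√14 = 2.0071
t = d̄/SE = -5.14/2.0071 = -2.5609
Critical value: t_{0.05,13} = ±1.771
p-value ≈ 0.0237
Decision: reject H₀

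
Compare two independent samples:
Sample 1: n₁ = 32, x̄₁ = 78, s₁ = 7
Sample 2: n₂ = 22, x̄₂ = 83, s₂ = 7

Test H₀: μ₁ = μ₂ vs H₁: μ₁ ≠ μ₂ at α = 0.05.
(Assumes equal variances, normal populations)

Pooled variance: s²_p = [31×7² + 21×7²]/(52) = 49.0000
s_p = 7.0000
SE = s_p×√(1/n₁ + 1/n₂) = 7.0000×√(1/32 + 1/22) = 1.9387
t = (x̄₁ - x̄₂)/SE = (78 - 83)/1.9387 = -2.5790
df = 52, t-critical = ±2.007
Decision: reject H₀

Answer: t = -2.5790, reject H₀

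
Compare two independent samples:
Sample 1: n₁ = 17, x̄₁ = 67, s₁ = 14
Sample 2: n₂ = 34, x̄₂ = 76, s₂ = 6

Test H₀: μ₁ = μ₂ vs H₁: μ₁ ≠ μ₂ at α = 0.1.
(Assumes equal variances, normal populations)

Pooled variance: s²_p = [16×14² + 33×6²]/(49) = 88.2449
s_p = 9.3939
SE = s_p×√(1/n₁ + 1/n₂) = 9.3939×√(1/17 + 1/34) = 2.7904
t = (x̄₁ - x̄₂)/SE = (67 - 76)/2.7904 = -3.2253
df = 49, t-critical = ±1.677
Decision: reject H₀

Answer: t = -3.2253, reject H₀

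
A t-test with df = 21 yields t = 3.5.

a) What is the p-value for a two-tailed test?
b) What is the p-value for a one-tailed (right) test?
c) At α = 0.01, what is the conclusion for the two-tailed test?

Using t-distribution with df = 21:
a) Two-tailed: p = 2×P(T > 3.5) = 0.0021
b) One-tailed: p = P(T > 3.5) = 0.0011
c) 0.0021 < 0.01, reject H₀

Answer: a) 0.0021, b) 0.0011, c) reject H₀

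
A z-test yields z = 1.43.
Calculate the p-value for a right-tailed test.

Answer: p-value ≈ 0.0764

Derivation:
For z = 1.43:
p = P(Z > 1.43) = 1 - Φ(1.43) = 0.0764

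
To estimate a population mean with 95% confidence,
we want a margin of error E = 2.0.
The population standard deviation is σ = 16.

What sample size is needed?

z_0.025 = 1.960
n = (z×σ/E)² = (1.960×16/2.0)²
n = 245.8624
Round up: n = 246

Answer: n = 246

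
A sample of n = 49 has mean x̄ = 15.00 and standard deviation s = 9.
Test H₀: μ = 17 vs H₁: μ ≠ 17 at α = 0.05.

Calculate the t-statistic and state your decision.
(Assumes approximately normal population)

df = n - 1 = 48
SE = s/√n = 9/√49 = 1.2857
t = (x̄ - μ₀)/SE = (15.00 - 17)/1.2857 = -1.5556
Critical value: t_{0.025,48} = ±2.011
p-value ≈ 0.1264
Decision: fail to reject H₀

Answer: t = -1.5556, fail to reject H₀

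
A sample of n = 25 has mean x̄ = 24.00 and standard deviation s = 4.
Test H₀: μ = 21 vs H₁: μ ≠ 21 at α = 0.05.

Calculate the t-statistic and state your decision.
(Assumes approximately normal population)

Answer: t = 3.7500, reject H₀

Derivation:
df = n - 1 = 24
SE = s/√n = 4/√25 = 0.8000
t = (x̄ - μ₀)/SE = (24.00 - 21)/0.8000 = 3.7500
Critical value: t_{0.025,24} = ±2.064
p-value ≈ 0.0010
Decision: reject H₀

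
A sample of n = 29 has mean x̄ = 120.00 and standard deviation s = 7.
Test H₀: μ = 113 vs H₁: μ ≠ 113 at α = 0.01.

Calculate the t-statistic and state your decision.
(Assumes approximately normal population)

Answer: t = 5.3850, reject H₀

Derivation:
df = n - 1 = 28
SE = s/√n = 7/√29 = 1.2999
t = (x̄ - μ₀)/SE = (120.00 - 113)/1.2999 = 5.3850
Critical value: t_{0.005,28} = ±2.763
p-value < 0.0001
Decision: reject H₀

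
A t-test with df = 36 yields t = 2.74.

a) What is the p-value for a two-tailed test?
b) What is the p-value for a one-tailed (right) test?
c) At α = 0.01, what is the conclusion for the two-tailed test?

Using t-distribution with df = 36:
a) Two-tailed: p = 2×P(T > 2.74) = 0.0095
b) One-tailed: p = P(T > 2.74) = 0.0047
c) 0.0095 < 0.01, reject H₀

Answer: a) 0.0095, b) 0.0047, c) reject H₀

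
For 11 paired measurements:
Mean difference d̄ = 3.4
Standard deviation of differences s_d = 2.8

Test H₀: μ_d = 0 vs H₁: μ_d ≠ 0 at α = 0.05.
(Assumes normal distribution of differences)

df = n - 1 = 10
SE = s_d/√n = 2.8/√11 = 0.8442
t = d̄/SE = 3.4/0.8442 = 4.0275
Critical value: t_{0.025,10} = ±2.228
p-value ≈ 0.0024
Decision: reject H₀

Answer: t = 4.0275, reject H₀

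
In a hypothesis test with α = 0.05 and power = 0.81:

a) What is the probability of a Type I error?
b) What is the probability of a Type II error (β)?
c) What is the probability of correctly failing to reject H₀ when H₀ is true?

Answer: a) 0.05, b) 0.19, c) 0.95

Derivation:
a) Type I error probability = α = 0.05
b) Power = P(reject H₀ | H₁ true) = 1 - β = 0.81, so Type II error probability = β = 1 - Power = 0.19
c) P(fail to reject H₀ | H₀ true) = 1 - α = 0.95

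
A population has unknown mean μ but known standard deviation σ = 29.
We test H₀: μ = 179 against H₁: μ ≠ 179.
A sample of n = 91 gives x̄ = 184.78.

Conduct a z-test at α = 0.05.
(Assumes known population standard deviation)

Standard error: SE = σ/√n = 29/√91 = 3.0400
z-statistic: z = (x̄ - μ₀)/SE = (184.78 - 179)/3.0400 = 1.9013
Critical value: ±1.960
p-value = 0.0573
Decision: fail to reject H₀

Answer: z = 1.9013, fail to reject H₀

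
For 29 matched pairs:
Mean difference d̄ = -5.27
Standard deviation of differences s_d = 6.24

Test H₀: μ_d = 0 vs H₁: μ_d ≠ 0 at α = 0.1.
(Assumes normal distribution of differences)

df = n - 1 = 28
SE = s_d/√n = 6.24/√29 = 1.1587
t = d̄/SE = -5.27/1.1587 = -4.5482
Critical value: t_{0.05,28} = ±1.701
p-value ≈ 0.0001
Decision: reject H₀

Answer: t = -4.5482, reject H₀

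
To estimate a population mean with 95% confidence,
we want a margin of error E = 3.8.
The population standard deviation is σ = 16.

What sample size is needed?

Answer: n = 69

Derivation:
z_0.025 = 1.960
n = (z×σ/E)² = (1.960×16/3.8)²
n = 68.1059
Round up: n = 69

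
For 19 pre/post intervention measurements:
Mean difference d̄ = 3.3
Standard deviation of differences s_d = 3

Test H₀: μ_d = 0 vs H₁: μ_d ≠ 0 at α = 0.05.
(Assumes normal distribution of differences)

Answer: t = 4.7951, reject H₀

Derivation:
df = n - 1 = 18
SE = s_d/√n = 3/√19 = 0.6882
t = d̄/SE = 3.3/0.6882 = 4.7951
Critical value: t_{0.025,18} = ±2.101
p-value ≈ 0.0001
Decision: reject H₀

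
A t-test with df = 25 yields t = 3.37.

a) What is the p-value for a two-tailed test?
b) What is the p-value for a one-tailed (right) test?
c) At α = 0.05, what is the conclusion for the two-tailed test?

Answer: a) 0.0024, b) 0.0012, c) reject H₀

Derivation:
Using t-distribution with df = 25:
a) Two-tailed: p = 2×P(T > 3.37) = 0.0024
b) One-tailed: p = P(T > 3.37) = 0.0012
c) 0.0024 < 0.05, reject H₀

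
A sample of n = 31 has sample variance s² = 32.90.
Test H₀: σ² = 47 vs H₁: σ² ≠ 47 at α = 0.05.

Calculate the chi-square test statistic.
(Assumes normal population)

df = n - 1 = 30
χ² = (n-1)s²/σ₀² = 30×32.90/47 = 21.0000
Critical values: χ²_{0.975,30} = 16.791, χ²_{0.025,30} = 46.979
Rejection region: χ² < 16.791 or χ² > 46.979
Decision: fail to reject H₀

Answer: χ² = 21.0000, fail to reject H₀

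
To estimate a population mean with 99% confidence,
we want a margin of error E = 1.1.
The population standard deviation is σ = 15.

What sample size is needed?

z_0.005 = 2.576
n = (z×σ/E)² = (2.576×15/1.1)²
n = 1233.9253
Round up: n = 1234

Answer: n = 1234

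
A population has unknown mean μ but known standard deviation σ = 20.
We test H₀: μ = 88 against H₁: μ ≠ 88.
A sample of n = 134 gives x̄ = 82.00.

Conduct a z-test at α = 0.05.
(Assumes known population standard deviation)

Answer: z = -3.4728, reject H₀

Derivation:
Standard error: SE = σ/√n = 20/√134 = 1.7277
z-statistic: z = (x̄ - μ₀)/SE = (82.00 - 88)/1.7277 = -3.4728
Critical value: ±1.960
p-value = 0.0005
Decision: reject H₀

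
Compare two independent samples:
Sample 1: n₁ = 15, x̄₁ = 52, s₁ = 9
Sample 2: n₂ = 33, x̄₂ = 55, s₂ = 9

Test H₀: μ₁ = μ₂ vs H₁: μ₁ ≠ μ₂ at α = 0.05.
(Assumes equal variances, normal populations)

Pooled variance: s²_p = [14×9² + 32×9²]/(46) = 81.0000
s_p = 9.0000
SE = s_p×√(1/n₁ + 1/n₂) = 9.0000×√(1/15 + 1/33) = 2.8026
t = (x̄₁ - x̄₂)/SE = (52 - 55)/2.8026 = -1.0704
df = 46, t-critical = ±2.013
Decision: fail to reject H₀

Answer: t = -1.0704, fail to reject H₀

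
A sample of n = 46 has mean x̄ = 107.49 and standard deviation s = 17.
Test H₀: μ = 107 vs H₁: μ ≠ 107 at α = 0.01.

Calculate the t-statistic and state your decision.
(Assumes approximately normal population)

df = n - 1 = 45
SE = s/√n = 17/√46 = 2.5065
t = (x̄ - μ₀)/SE = (107.49 - 107)/2.5065 = 0.1955
Critical value: t_{0.005,45} = ±2.690
p-value ≈ 0.8459
Decision: fail to reject H₀

Answer: t = 0.1955, fail to reject H₀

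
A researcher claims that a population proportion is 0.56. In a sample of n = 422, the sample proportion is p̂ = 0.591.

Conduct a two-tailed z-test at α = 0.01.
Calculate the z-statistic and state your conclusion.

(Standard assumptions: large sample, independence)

H₀: p = 0.56, H₁: p ≠ 0.56
Standard error: SE = √(p₀(1-p₀)/n) = √(0.56×0.44/422) = 0.024164
z-statistic: z = (p̂ - p₀)/SE = (0.591 - 0.56)/0.024164 = 1.2829
Critical value: z_0.005 = ±2.576
p-value = 0.1995
Decision: fail to reject H₀ at α = 0.01

Answer: z = 1.2829, fail to reject H₀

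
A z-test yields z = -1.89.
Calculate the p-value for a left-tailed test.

For z = -1.89:
p = P(Z < -1.89) = Φ(-1.89) = 0.0294

Answer: p-value ≈ 0.0294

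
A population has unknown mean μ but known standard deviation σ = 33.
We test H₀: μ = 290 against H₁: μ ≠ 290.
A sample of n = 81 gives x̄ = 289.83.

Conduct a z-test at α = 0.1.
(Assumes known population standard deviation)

Answer: z = -0.0464, fail to reject H₀

Derivation:
Standard error: SE = σ/√n = 33/√81 = 3.6667
z-statistic: z = (x̄ - μ₀)/SE = (289.83 - 290)/3.6667 = -0.0464
Critical value: ±1.645
p-value = 0.9630
Decision: fail to reject H₀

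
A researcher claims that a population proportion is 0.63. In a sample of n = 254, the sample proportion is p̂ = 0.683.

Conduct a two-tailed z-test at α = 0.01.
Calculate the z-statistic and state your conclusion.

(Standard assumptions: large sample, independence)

H₀: p = 0.63, H₁: p ≠ 0.63
Standard error: SE = √(p₀(1-p₀)/n) = √(0.63×0.37/254) = 0.030294
z-statistic: z = (p̂ - p₀)/SE = (0.683 - 0.63)/0.030294 = 1.7495
Critical value: z_0.005 = ±2.576
p-value = 0.0802
Decision: fail to reject H₀ at α = 0.01

Answer: z = 1.7495, fail to reject H₀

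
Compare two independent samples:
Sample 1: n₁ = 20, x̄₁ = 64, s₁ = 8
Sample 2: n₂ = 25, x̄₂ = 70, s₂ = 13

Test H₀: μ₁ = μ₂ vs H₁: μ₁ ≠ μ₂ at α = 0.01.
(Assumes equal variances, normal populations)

Answer: t = -1.8062, fail to reject H₀

Derivation:
Pooled variance: s²_p = [19×8² + 24×13²]/(43) = 122.6047
s_p = 11.0727
SE = s_p×√(1/n₁ + 1/n₂) = 11.0727×√(1/20 + 1/25) = 3.3218
t = (x̄₁ - x̄₂)/SE = (64 - 70)/3.3218 = -1.8062
df = 43, t-critical = ±2.695
Decision: fail to reject H₀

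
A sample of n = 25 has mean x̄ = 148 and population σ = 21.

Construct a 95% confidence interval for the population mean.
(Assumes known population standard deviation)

Confidence level: 95%, α = 0.05
z_0.025 = 1.960
SE = σ/√n = 21/√25 = 4.2000
Margin of error = 1.960 × 4.2000 = 8.2320
CI: x̄ ± margin = 148 ± 8.2320
CI: (139.7680, 156.2320)

Answer: (139.7680, 156.2320)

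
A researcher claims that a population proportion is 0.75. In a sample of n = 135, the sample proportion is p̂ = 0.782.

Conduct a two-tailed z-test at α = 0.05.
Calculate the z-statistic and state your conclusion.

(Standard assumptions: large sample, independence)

Answer: z = 0.8586, fail to reject H₀

Derivation:
H₀: p = 0.75, H₁: p ≠ 0.75
Standard error: SE = √(p₀(1-p₀)/n) = √(0.75×0.25/135) = 0.037268
z-statistic: z = (p̂ - p₀)/SE = (0.782 - 0.75)/0.037268 = 0.8586
Critical value: z_0.025 = ±1.960
p-value = 0.3906
Decision: fail to reject H₀ at α = 0.05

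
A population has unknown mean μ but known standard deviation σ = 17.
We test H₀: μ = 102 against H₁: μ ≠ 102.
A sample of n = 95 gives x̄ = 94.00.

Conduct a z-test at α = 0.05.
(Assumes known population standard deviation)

Answer: z = -4.5866, reject H₀

Derivation:
Standard error: SE = σ/√n = 17/√95 = 1.7442
z-statistic: z = (x̄ - μ₀)/SE = (94.00 - 102)/1.7442 = -4.5866
Critical value: ±1.960
p-value < 0.0001
Decision: reject H₀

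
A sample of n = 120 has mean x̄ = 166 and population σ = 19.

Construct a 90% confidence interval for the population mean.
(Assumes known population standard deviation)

Confidence level: 90%, α = 0.1
z_0.05 = 1.645
SE = σ/√n = 19/√120 = 1.7345
Margin of error = 1.645 × 1.7345 = 2.8533
CI: x̄ ± margin = 166 ± 2.8533
CI: (163.1467, 168.8533)

Answer: (163.1467, 168.8533)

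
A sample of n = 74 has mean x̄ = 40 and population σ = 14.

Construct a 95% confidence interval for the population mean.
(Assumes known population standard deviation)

Answer: (36.8101, 43.1899)

Derivation:
Confidence level: 95%, α = 0.05
z_0.025 = 1.960
SE = σ/√n = 14/√74 = 1.6275
Margin of error = 1.960 × 1.6275 = 3.1899
CI: x̄ ± margin = 40 ± 3.1899
CI: (36.8101, 43.1899)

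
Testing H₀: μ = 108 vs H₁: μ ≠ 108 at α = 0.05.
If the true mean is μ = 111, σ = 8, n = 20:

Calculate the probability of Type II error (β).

SE = σ/√n = 8/√20 = 1.7889
Critical values: μ₀ ± z_0.025×SE = 108 ± 1.960×1.7889
Acceptance region: (104.4938, 111.5062)
Under H₁ (μ = 111): z_high = (111.5062 - 111)/1.7889 = 0.2830, z_low = (104.4938 - 111)/1.7889 = -3.6370
β = P(not reject | H₁) = Φ(0.2830) - Φ(-3.6370) ≈ 0.6113

Answer: β ≈ 0.6113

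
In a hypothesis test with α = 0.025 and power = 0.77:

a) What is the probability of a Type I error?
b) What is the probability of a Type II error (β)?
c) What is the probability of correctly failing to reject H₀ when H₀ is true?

Answer: a) 0.025, b) 0.23, c) 0.975

Derivation:
a) Type I error probability = α = 0.025
b) Power = P(reject H₀ | H₁ true) = 1 - β = 0.77, so Type II error probability = β = 1 - Power = 0.23
c) P(fail to reject H₀ | H₀ true) = 1 - α = 0.975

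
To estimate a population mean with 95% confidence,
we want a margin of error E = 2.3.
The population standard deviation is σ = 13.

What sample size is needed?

z_0.025 = 1.960
n = (z×σ/E)² = (1.960×13/2.3)²
n = 122.7279
Round up: n = 123

Answer: n = 123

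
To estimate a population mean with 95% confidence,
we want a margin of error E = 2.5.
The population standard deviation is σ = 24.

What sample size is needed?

Answer: n = 355

Derivation:
z_0.025 = 1.960
n = (z×σ/E)² = (1.960×24/2.5)²
n = 354.0419
Round up: n = 355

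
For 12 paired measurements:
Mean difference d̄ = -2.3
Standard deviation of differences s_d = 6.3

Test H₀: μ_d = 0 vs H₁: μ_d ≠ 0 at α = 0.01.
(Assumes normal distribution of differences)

Answer: t = -1.2646, fail to reject H₀

Derivation:
df = n - 1 = 11
SE = s_d/√n = 6.3/√12 = 1.8187
t = d̄/SE = -2.3/1.8187 = -1.2646
Critical value: t_{0.005,11} = ±3.106
p-value ≈ 0.2322
Decision: fail to reject H₀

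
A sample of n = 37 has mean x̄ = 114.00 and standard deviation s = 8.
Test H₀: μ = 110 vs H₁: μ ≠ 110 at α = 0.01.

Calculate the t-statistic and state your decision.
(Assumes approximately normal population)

Answer: t = 3.0414, reject H₀

Derivation:
df = n - 1 = 36
SE = s/√n = 8/√37 = 1.3152
t = (x̄ - μ₀)/SE = (114.00 - 110)/1.3152 = 3.0414
Critical value: t_{0.005,36} = ±2.719
p-value ≈ 0.0044
Decision: reject H₀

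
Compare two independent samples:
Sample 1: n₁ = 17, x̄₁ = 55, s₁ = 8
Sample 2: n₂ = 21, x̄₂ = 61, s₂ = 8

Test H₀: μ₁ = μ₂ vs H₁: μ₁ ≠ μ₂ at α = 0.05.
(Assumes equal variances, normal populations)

Pooled variance: s²_p = [16×8² + 20×8²]/(36) = 64.0000
s_p = 8.0000
SE = s_p×√(1/n₁ + 1/n₂) = 8.0000×√(1/17 + 1/21) = 2.6100
t = (x̄₁ - x̄₂)/SE = (55 - 61)/2.6100 = -2.2989
df = 36, t-critical = ±2.028
Decision: reject H₀

Answer: t = -2.2989, reject H₀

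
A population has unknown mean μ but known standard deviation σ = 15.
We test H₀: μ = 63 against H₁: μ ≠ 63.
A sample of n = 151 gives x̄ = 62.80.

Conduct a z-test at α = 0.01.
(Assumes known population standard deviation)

Answer: z = -0.1638, fail to reject H₀

Derivation:
Standard error: SE = σ/√n = 15/√151 = 1.2207
z-statistic: z = (x̄ - μ₀)/SE = (62.80 - 63)/1.2207 = -0.1638
Critical value: ±2.576
p-value = 0.8699
Decision: fail to reject H₀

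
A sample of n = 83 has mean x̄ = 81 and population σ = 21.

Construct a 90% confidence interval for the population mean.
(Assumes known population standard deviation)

Confidence level: 90%, α = 0.1
z_0.05 = 1.645
SE = σ/√n = 21/√83 = 2.3050
Margin of error = 1.645 × 2.3050 = 3.7917
CI: x̄ ± margin = 81 ± 3.7917
CI: (77.2083, 84.7917)

Answer: (77.2083, 84.7917)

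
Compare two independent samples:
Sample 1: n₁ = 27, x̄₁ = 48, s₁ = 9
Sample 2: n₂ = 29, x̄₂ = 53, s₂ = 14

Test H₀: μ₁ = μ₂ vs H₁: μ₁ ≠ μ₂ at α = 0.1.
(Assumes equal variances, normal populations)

Answer: t = -1.5766, fail to reject H₀

Derivation:
Pooled variance: s²_p = [26×9² + 28×14²]/(54) = 140.6296
s_p = 11.8587
SE = s_p×√(1/n₁ + 1/n₂) = 11.8587×√(1/27 + 1/29) = 3.1714
t = (x̄₁ - x̄₂)/SE = (48 - 53)/3.1714 = -1.5766
df = 54, t-critical = ±1.674
Decision: fail to reject H₀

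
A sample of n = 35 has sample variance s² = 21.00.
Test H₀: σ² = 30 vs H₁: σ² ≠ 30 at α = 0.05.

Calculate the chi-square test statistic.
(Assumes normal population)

Answer: χ² = 23.8000, fail to reject H₀

Derivation:
df = n - 1 = 34
χ² = (n-1)s²/σ₀² = 34×21.00/30 = 23.8000
Critical values: χ²_{0.975,34} = 19.806, χ²_{0.025,34} = 51.966
Rejection region: χ² < 19.806 or χ² > 51.966
Decision: fail to reject H₀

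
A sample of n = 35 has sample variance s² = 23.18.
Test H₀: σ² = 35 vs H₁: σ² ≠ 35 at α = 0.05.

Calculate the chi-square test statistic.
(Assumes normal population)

Answer: χ² = 22.5177, fail to reject H₀

Derivation:
df = n - 1 = 34
χ² = (n-1)s²/σ₀² = 34×23.18/35 = 22.5177
Critical values: χ²_{0.975,34} = 19.806, χ²_{0.025,34} = 51.966
Rejection region: χ² < 19.806 or χ² > 51.966
Decision: fail to reject H₀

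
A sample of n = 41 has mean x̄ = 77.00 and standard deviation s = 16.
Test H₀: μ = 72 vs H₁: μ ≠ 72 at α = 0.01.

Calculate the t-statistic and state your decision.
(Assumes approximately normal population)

df = n - 1 = 40
SE = s/√n = 16/√41 = 2.4988
t = (x̄ - μ₀)/SE = (77.00 - 72)/2.4988 = 2.0010
Critical value: t_{0.005,40} = ±2.704
p-value ≈ 0.0522
Decision: fail to reject H₀

Answer: t = 2.0010, fail to reject H₀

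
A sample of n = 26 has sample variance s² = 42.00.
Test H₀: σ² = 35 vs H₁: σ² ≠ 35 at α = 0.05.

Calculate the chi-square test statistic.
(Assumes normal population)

Answer: χ² = 30.0000, fail to reject H₀

Derivation:
df = n - 1 = 25
χ² = (n-1)s²/σ₀² = 25×42.00/35 = 30.0000
Critical values: χ²_{0.975,25} = 13.120, χ²_{0.025,25} = 40.646
Rejection region: χ² < 13.120 or χ² > 40.646
Decision: fail to reject H₀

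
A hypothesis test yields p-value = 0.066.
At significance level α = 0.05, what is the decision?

Compare p-value to α:
0.066 ≥ 0.05
Decision: fail to reject H₀

Answer: fail to reject H₀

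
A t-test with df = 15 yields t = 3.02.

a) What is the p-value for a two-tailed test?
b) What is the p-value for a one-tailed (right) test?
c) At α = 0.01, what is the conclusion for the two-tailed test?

Using t-distribution with df = 15:
a) Two-tailed: p = 2×P(T > 3.02) = 0.0086
b) One-tailed: p = P(T > 3.02) = 0.0043
c) 0.0086 < 0.01, reject H₀

Answer: a) 0.0086, b) 0.0043, c) reject H₀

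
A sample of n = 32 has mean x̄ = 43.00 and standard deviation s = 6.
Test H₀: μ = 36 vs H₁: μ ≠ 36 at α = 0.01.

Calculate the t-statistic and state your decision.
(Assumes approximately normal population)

df = n - 1 = 31
SE = s/√n = 6/√32 = 1.0607
t = (x̄ - μ₀)/SE = (43.00 - 36)/1.0607 = 6.5994
Critical value: t_{0.005,31} = ±2.744
p-value < 0.0001
Decision: reject H₀

Answer: t = 6.5994, reject H₀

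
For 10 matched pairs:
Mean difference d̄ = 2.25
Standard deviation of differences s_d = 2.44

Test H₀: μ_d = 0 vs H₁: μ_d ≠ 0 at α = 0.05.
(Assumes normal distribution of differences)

Answer: t = 2.9160, reject H₀

Derivation:
df = n - 1 = 9
SE = s_d/√n = 2.44/√10 = 0.7716
t = d̄/SE = 2.25/0.7716 = 2.9160
Critical value: t_{0.025,9} = ±2.262
p-value ≈ 0.0171
Decision: reject H₀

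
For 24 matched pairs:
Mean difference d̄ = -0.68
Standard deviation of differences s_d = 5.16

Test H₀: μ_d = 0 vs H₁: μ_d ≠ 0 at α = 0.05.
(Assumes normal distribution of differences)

df = n - 1 = 23
SE = s_d/√n = 5.16/√24 = 1.0533
t = d̄/SE = -0.68/1.0533 = -0.6456
Critical value: t_{0.025,23} = ±2.069
p-value ≈ 0.5249
Decision: fail to reject H₀

Answer: t = -0.6456, fail to reject H₀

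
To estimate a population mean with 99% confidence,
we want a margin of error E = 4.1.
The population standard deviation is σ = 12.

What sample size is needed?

z_0.005 = 2.576
n = (z×σ/E)² = (2.576×12/4.1)²
n = 56.8442
Round up: n = 57

Answer: n = 57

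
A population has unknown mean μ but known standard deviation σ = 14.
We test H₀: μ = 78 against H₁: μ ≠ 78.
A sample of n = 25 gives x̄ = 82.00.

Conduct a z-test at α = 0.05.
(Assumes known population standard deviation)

Standard error: SE = σ/√n = 14/√25 = 2.8000
z-statistic: z = (x̄ - μ₀)/SE = (82.00 - 78)/2.8000 = 1.4286
Critical value: ±1.960
p-value = 0.1531
Decision: fail to reject H₀

Answer: z = 1.4286, fail to reject H₀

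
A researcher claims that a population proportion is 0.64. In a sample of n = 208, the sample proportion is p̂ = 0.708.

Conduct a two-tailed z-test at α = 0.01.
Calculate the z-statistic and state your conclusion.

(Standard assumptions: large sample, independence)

Answer: z = 2.0431, fail to reject H₀

Derivation:
H₀: p = 0.64, H₁: p ≠ 0.64
Standard error: SE = √(p₀(1-p₀)/n) = √(0.64×0.36/208) = 0.033282
z-statistic: z = (p̂ - p₀)/SE = (0.708 - 0.64)/0.033282 = 2.0431
Critical value: z_0.005 = ±2.576
p-value = 0.0410
Decision: fail to reject H₀ at α = 0.01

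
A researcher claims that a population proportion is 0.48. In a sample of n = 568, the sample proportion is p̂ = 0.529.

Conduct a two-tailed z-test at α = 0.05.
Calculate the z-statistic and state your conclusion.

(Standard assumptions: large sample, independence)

Answer: z = 2.3375, reject H₀

Derivation:
H₀: p = 0.48, H₁: p ≠ 0.48
Standard error: SE = √(p₀(1-p₀)/n) = √(0.48×0.52/568) = 0.020963
z-statistic: z = (p̂ - p₀)/SE = (0.529 - 0.48)/0.020963 = 2.3375
Critical value: z_0.025 = ±1.960
p-value = 0.0194
Decision: reject H₀ at α = 0.05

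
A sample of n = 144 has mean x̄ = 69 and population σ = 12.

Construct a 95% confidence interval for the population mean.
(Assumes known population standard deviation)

Confidence level: 95%, α = 0.05
z_0.025 = 1.960
SE = σ/√n = 12/√144 = 1.0000
Margin of error = 1.960 × 1.0000 = 1.9600
CI: x̄ ± margin = 69 ± 1.9600
CI: (67.0400, 70.9600)

Answer: (67.0400, 70.9600)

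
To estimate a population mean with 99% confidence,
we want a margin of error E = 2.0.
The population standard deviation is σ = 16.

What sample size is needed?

Answer: n = 425

Derivation:
z_0.005 = 2.576
n = (z×σ/E)² = (2.576×16/2.0)²
n = 424.6897
Round up: n = 425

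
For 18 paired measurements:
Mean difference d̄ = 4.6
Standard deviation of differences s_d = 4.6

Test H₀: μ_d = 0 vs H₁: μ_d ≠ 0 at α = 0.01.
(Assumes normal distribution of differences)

Answer: t = 4.2428, reject H₀

Derivation:
df = n - 1 = 17
SE = s_d/√n = 4.6/√18 = 1.0842
t = d̄/SE = 4.6/1.0842 = 4.2428
Critical value: t_{0.005,17} = ±2.898
p-value ≈ 0.0005
Decision: reject H₀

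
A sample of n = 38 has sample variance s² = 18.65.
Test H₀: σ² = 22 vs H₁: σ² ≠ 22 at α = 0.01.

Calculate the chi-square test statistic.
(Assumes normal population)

df = n - 1 = 37
χ² = (n-1)s²/σ₀² = 37×18.65/22 = 31.3659
Critical values: χ²_{0.995,37} = 18.586, χ²_{0.005,37} = 62.883
Rejection region: χ² < 18.586 or χ² > 62.883
Decision: fail to reject H₀

Answer: χ² = 31.3659, fail to reject H₀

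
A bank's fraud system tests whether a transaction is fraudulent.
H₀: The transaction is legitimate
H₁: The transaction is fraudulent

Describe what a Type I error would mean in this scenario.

A Type I error (probability α) occurs when we reject a true H₀.
A Type II error (probability β) occurs when we fail to reject a false H₀.

Answer: Blocking a legitimate transaction as fraud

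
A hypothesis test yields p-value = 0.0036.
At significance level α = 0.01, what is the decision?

Answer: reject H₀

Derivation:
Compare p-value to α:
0.0036 < 0.01
Decision: reject H₀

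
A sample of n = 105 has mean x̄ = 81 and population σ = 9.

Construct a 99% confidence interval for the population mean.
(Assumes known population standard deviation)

Confidence level: 99%, α = 0.01
z_0.005 = 2.576
SE = σ/√n = 9/√105 = 0.8783
Margin of error = 2.576 × 0.8783 = 2.2625
CI: x̄ ± margin = 81 ± 2.2625
CI: (78.7375, 83.2625)

Answer: (78.7375, 83.2625)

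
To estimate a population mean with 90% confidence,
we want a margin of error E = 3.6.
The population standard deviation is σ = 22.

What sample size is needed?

z_0.05 = 1.645
n = (z×σ/E)² = (1.645×22/3.6)²
n = 101.0583
Round up: n = 102

Answer: n = 102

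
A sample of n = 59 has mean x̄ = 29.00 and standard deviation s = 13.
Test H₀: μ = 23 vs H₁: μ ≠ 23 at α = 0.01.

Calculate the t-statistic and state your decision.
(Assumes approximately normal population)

df = n - 1 = 58
SE = s/√n = 13/√59 = 1.6925
t = (x̄ - μ₀)/SE = (29.00 - 23)/1.6925 = 3.5451
Critical value: t_{0.005,58} = ±2.663
p-value ≈ 0.0008
Decision: reject H₀

Answer: t = 3.5451, reject H₀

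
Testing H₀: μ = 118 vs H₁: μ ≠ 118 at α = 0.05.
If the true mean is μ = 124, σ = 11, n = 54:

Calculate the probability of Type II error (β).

SE = σ/√n = 11/√54 = 1.4969
Critical values: μ₀ ± z_0.025×SE = 118 ± 1.960×1.4969
Acceptance region: (115.0661, 120.9339)
Under H₁ (μ = 124): z_high = (120.9339 - 124)/1.4969 = -2.0483, z_low = (115.0661 - 124)/1.4969 = -5.9683
β = P(not reject | H₁) = Φ(-2.0483) - Φ(-5.9683) ≈ 0.0203

Answer: β ≈ 0.0203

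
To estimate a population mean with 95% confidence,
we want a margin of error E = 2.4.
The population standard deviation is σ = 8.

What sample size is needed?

Answer: n = 43

Derivation:
z_0.025 = 1.960
n = (z×σ/E)² = (1.960×8/2.4)²
n = 42.6844
Round up: n = 43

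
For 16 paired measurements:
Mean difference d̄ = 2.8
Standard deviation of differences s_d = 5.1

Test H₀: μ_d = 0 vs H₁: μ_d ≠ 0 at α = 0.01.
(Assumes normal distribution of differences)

Answer: t = 2.1961, fail to reject H₀

Derivation:
df = n - 1 = 15
SE = s_d/√n = 5.1/√16 = 1.2750
t = d̄/SE = 2.8/1.2750 = 2.1961
Critical value: t_{0.005,15} = ±2.947
p-value ≈ 0.0442
Decision: fail to reject H₀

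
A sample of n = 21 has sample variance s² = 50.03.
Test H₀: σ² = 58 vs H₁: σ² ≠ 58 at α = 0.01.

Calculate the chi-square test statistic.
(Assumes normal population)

Answer: χ² = 17.2517, fail to reject H₀

Derivation:
df = n - 1 = 20
χ² = (n-1)s²/σ₀² = 20×50.03/58 = 17.2517
Critical values: χ²_{0.995,20} = 7.434, χ²_{0.005,20} = 39.997
Rejection region: χ² < 7.434 or χ² > 39.997
Decision: fail to reject H₀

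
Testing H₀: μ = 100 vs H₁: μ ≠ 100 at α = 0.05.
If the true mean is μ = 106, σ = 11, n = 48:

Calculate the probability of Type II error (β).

Answer: β ≈ 0.0345

Derivation:
SE = σ/√n = 11/√48 = 1.5877
Critical values: μ₀ ± z_0.025×SE = 100 ± 1.960×1.5877
Acceptance region: (96.8881, 103.1119)
Under H₁ (μ = 106): z_high = (103.1119 - 106)/1.5877 = -1.8190, z_low = (96.8881 - 106)/1.5877 = -5.7391
β = P(not reject | H₁) = Φ(-1.8190) - Φ(-5.7391) ≈ 0.0345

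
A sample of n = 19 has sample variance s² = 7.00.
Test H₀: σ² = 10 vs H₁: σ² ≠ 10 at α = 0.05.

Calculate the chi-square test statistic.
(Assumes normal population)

df = n - 1 = 18
χ² = (n-1)s²/σ₀² = 18×7.00/10 = 12.6000
Critical values: χ²_{0.975,18} = 8.231, χ²_{0.025,18} = 31.526
Rejection region: χ² < 8.231 or χ² > 31.526
Decision: fail to reject H₀

Answer: χ² = 12.6000, fail to reject H₀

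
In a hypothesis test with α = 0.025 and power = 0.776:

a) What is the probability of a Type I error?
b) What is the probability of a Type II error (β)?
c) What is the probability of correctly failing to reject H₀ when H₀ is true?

a) Type I error probability = α = 0.025
b) Power = P(reject H₀ | H₁ true) = 1 - β = 0.776, so Type II error probability = β = 1 - Power = 0.224
c) P(fail to reject H₀ | H₀ true) = 1 - α = 0.975

Answer: a) 0.025, b) 0.224, c) 0.975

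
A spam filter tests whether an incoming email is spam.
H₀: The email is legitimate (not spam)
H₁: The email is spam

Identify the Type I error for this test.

Type I error: rejecting H₀ when it is actually true (false positive).
Type II error: failing to reject H₀ when H₁ is actually true (false negative).

Answer: Marking a legitimate email as spam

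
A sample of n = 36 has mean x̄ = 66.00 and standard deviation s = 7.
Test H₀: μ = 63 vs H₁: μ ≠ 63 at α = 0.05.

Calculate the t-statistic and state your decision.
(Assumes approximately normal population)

Answer: t = 2.5714, reject H₀

Derivation:
df = n - 1 = 35
SE = s/√n = 7/√36 = 1.1667
t = (x̄ - μ₀)/SE = (66.00 - 63)/1.1667 = 2.5714
Critical value: t_{0.025,35} = ±2.030
p-value ≈ 0.0145
Decision: reject H₀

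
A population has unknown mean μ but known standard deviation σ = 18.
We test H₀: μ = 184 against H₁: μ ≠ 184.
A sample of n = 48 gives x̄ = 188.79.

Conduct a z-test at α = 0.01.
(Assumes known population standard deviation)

Standard error: SE = σ/√n = 18/√48 = 2.5981
z-statistic: z = (x̄ - μ₀)/SE = (188.79 - 184)/2.5981 = 1.8437
Critical value: ±2.576
p-value = 0.0652
Decision: fail to reject H₀

Answer: z = 1.8437, fail to reject H₀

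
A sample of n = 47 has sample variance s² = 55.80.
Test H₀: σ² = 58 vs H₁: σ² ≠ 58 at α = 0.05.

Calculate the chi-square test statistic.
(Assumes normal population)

df = n - 1 = 46
χ² = (n-1)s²/σ₀² = 46×55.80/58 = 44.2552
Critical values: χ²_{0.975,46} = 29.160, χ²_{0.025,46} = 66.617
Rejection region: χ² < 29.160 or χ² > 66.617
Decision: fail to reject H₀

Answer: χ² = 44.2552, fail to reject H₀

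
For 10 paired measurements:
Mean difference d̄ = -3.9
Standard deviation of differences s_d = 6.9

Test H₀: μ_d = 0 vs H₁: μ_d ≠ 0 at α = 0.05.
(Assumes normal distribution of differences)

Answer: t = -1.7874, fail to reject H₀

Derivation:
df = n - 1 = 9
SE = s_d/√n = 6.9/√10 = 2.1820
t = d̄/SE = -3.9/2.1820 = -1.7874
Critical value: t_{0.025,9} = ±2.262
p-value ≈ 0.1075
Decision: fail to reject H₀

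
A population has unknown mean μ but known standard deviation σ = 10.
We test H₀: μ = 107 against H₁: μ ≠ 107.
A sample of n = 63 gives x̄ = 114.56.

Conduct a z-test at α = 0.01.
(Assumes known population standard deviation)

Answer: z = 6.0005, reject H₀

Derivation:
Standard error: SE = σ/√n = 10/√63 = 1.2599
z-statistic: z = (x̄ - μ₀)/SE = (114.56 - 107)/1.2599 = 6.0005
Critical value: ±2.576
p-value < 0.0001
Decision: reject H₀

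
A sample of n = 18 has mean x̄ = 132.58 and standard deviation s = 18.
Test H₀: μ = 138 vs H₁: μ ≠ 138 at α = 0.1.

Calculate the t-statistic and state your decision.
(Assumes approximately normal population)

Answer: t = -1.2775, fail to reject H₀

Derivation:
df = n - 1 = 17
SE = s/√n = 18/√18 = 4.2426
t = (x̄ - μ₀)/SE = (132.58 - 138)/4.2426 = -1.2775
Critical value: t_{0.05,17} = ±1.740
p-value ≈ 0.2186
Decision: fail to reject H₀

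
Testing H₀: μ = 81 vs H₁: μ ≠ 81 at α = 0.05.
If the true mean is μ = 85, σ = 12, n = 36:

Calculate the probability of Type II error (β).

SE = σ/√n = 12/√36 = 2.0000
Critical values: μ₀ ± z_0.025×SE = 81 ± 1.960×2.0000
Acceptance region: (77.0800, 84.9200)
Under H₁ (μ = 85): z_high = (84.9200 - 85)/2.0000 = -0.0400, z_low = (77.0800 - 85)/2.0000 = -3.9600
β = P(not reject | H₁) = Φ(-0.0400) - Φ(-3.9600) ≈ 0.4840

Answer: β ≈ 0.4840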